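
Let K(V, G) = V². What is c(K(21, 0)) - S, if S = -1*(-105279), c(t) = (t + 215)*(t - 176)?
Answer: 68561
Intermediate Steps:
c(t) = (-176 + t)*(215 + t) (c(t) = (215 + t)*(-176 + t) = (-176 + t)*(215 + t))
S = 105279
c(K(21, 0)) - S = (-37840 + (21²)² + 39*21²) - 1*105279 = (-37840 + 441² + 39*441) - 105279 = (-37840 + 194481 + 17199) - 105279 = 173840 - 105279 = 68561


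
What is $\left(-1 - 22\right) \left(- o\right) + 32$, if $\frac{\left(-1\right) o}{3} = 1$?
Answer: $-37$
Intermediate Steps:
$o = -3$ ($o = \left(-3\right) 1 = -3$)
$\left(-1 - 22\right) \left(- o\right) + 32 = \left(-1 - 22\right) \left(\left(-1\right) \left(-3\right)\right) + 32 = \left(-23\right) 3 + 32 = -69 + 32 = -37$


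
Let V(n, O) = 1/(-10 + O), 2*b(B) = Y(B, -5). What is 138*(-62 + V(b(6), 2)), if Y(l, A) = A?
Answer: -34293/4 ≈ -8573.3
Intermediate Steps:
b(B) = -5/2 (b(B) = (1/2)*(-5) = -5/2)
138*(-62 + V(b(6), 2)) = 138*(-62 + 1/(-10 + 2)) = 138*(-62 + 1/(-8)) = 138*(-62 - 1/8) = 138*(-497/8) = -34293/4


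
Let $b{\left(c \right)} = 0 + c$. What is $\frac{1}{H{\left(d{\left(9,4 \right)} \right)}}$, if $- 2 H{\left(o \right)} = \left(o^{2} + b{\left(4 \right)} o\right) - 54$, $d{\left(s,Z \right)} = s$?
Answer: $- \frac{2}{63} \approx -0.031746$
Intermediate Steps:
$b{\left(c \right)} = c$
$H{\left(o \right)} = 27 - 2 o - \frac{o^{2}}{2}$ ($H{\left(o \right)} = - \frac{\left(o^{2} + 4 o\right) - 54}{2} = - \frac{-54 + o^{2} + 4 o}{2} = 27 - 2 o - \frac{o^{2}}{2}$)
$\frac{1}{H{\left(d{\left(9,4 \right)} \right)}} = \frac{1}{27 - 18 - \frac{9^{2}}{2}} = \frac{1}{27 - 18 - \frac{81}{2}} = \frac{1}{- \frac{63}{2}} = - \frac{2}{63}$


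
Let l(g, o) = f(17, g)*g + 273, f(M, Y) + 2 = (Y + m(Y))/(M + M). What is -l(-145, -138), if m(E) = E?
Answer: -30596/17 ≈ -1799.8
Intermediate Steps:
f(M, Y) = -2 + Y/M (f(M, Y) = -2 + (Y + Y)/(M + M) = -2 + (2*Y)/((2*M)) = -2 + (2*Y)*(1/(2*M)) = -2 + Y/M)
l(g, o) = 273 + g*(-2 + g/17) (l(g, o) = (-2 + g/17)*g + 273 = g*(-2 + g/17) + 273 = 273 + g*(-2 + g/17))
-l(-145, -138) = -(273 + (1/17)*(-145)*(-34 - 145)) = -(273 + (1/17)*(-145)*(-179)) = -(273 + 25955/17) = -1*30596/17 = -30596/17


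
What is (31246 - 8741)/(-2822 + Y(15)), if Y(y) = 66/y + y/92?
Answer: -10352300/1296021 ≈ -7.9878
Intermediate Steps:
Y(y) = 66/y + y/92 (Y(y) = 66/y + y*(1/92) = 66/y + y/92)
(31246 - 8741)/(-2822 + Y(15)) = (31246 - 8741)/(-2822 + (66/15 + (1/92)*15)) = 22505/(-2822 + (66*(1/15) + 15/92)) = 22505/(-2822 + (22/5 + 15/92)) = 22505/(-2822 + 2099/460) = 22505/(-1296021/460) = 22505*(-460/1296021) = -10352300/1296021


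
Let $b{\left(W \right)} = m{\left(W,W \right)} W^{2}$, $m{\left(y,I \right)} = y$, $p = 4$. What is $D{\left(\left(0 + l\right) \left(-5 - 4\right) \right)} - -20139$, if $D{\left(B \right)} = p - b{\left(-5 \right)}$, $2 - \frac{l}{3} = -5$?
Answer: $20268$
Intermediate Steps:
$l = 21$ ($l = 6 - -15 = 6 + 15 = 21$)
$b{\left(W \right)} = W^{3}$ ($b{\left(W \right)} = W W^{2} = W^{3}$)
$D{\left(B \right)} = 129$ ($D{\left(B \right)} = 4 - \left(-5\right)^{3} = 4 - -125 = 4 + 125 = 129$)
$D{\left(\left(0 + l\right) \left(-5 - 4\right) \right)} - -20139 = 129 - -20139 = 129 + 20139 = 20268$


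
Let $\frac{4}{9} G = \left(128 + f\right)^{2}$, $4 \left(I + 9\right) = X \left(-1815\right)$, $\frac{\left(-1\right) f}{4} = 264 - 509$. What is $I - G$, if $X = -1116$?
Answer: $-2255868$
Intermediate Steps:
$f = 980$ ($f = - 4 \left(264 - 509\right) = \left(-4\right) \left(-245\right) = 980$)
$I = 506376$ ($I = -9 + \frac{\left(-1116\right) \left(-1815\right)}{4} = -9 + \frac{1}{4} \cdot 2025540 = -9 + 506385 = 506376$)
$G = 2762244$ ($G = \frac{9 \left(128 + 980\right)^{2}}{4} = \frac{9 \cdot 1108^{2}}{4} = \frac{9}{4} \cdot 1227664 = 2762244$)
$I - G = 506376 - 2762244 = -2255868$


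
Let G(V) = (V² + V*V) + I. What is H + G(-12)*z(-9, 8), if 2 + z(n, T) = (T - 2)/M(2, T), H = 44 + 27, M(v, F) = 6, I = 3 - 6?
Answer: -214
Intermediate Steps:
I = -3
G(V) = -3 + 2*V² (G(V) = (V² + V*V) - 3 = (V² + V²) - 3 = 2*V² - 3 = -3 + 2*V²)
H = 71
z(n, T) = -7/3 + T/6 (z(n, T) = -2 + (T - 2)/6 = -2 + (-2 + T)*(⅙) = -2 + (-⅓ + T/6) = -7/3 + T/6)
H + G(-12)*z(-9, 8) = 71 + (-3 + 2*(-12)²)*(-7/3 + (⅙)*8) = 71 + (-3 + 2*144)*(-7/3 + 4/3) = 71 + (-3 + 288)*(-1) = 71 + 285*(-1) = 71 - 285 = -214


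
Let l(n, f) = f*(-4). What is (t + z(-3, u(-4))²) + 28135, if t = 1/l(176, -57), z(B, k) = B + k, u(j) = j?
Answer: 6425953/228 ≈ 28184.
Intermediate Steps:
l(n, f) = -4*f
t = 1/228 (t = 1/(-4*(-57)) = 1/228 ≈ 0.0043860)
(t + z(-3, u(-4))²) + 28135 = (1/228 + (-3 - 4)²) + 28135 = (1/228 + (-7)²) + 28135 = (1/228 + 49) + 28135 = 11173/228 + 28135 = 6425953/228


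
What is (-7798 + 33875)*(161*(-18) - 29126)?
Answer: -835089848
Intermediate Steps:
(-7798 + 33875)*(161*(-18) - 29126) = 26077*(-2898 - 29126) = 26077*(-32024) = -835089848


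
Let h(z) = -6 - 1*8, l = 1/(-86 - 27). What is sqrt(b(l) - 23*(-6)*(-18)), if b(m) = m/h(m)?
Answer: I*sqrt(6216764834)/1582 ≈ 49.84*I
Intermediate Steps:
l = -1/113 (l = 1/(-113) = -1/113 ≈ -0.0088496)
h(z) = -14 (h(z) = -6 - 8 = -14)
b(m) = -m/14 (b(m) = m/(-14) = m*(-1/14) = -m/14)
sqrt(b(l) - 23*(-6)*(-18)) = sqrt(-1/14*(-1/113) - 23*(-6)*(-18)) = sqrt(1/1582 + 138*(-18)) = sqrt(1/1582 - 2484) = sqrt(-3929687/1582) = I*sqrt(6216764834)/1582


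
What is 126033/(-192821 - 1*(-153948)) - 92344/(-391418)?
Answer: -22870948241/7607795957 ≈ -3.0063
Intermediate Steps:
126033/(-192821 - 1*(-153948)) - 92344/(-391418) = 126033/(-192821 + 153948) - 92344*(-1/391418) = 126033/(-38873) + 46172/195709 = 126033*(-1/38873) + 46172/195709 = -126033/38873 + 46172/195709 = -22870948241/7607795957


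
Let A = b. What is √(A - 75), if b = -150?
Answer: 15*I ≈ 15.0*I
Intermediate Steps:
A = -150
√(A - 75) = √(-150 - 75) = √(-225) = 15*I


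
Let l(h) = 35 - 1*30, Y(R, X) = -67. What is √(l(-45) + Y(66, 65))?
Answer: I*√62 ≈ 7.874*I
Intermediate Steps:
l(h) = 5 (l(h) = 35 - 30 = 5)
√(l(-45) + Y(66, 65)) = √(5 - 67) = √(-62) = I*√62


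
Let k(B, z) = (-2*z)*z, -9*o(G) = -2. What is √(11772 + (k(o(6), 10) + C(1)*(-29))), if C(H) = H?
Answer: √11543 ≈ 107.44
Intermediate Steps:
o(G) = 2/9 (o(G) = -⅑*(-2) = 2/9)
k(B, z) = -2*z²
√(11772 + (k(o(6), 10) + C(1)*(-29))) = √(11772 + (-2*10² + 1*(-29))) = √(11772 + (-2*100 - 29)) = √(11772 + (-200 - 29)) = √(11772 - 229) = √11543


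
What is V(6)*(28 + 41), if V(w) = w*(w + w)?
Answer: 4968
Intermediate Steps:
V(w) = 2*w**2 (V(w) = w*(2*w) = 2*w**2)
V(6)*(28 + 41) = (2*6**2)*(28 + 41) = (2*36)*69 = 72*69 = 4968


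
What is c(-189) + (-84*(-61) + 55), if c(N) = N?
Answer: 4990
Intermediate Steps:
c(-189) + (-84*(-61) + 55) = -189 + (-84*(-61) + 55) = -189 + (5124 + 55) = -189 + 5179 = 4990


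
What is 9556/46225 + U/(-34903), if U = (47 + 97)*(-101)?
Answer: 1005829468/1613391175 ≈ 0.62343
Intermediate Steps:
U = -14544 (U = 144*(-101) = -14544)
9556/46225 + U/(-34903) = 9556/46225 - 14544/(-34903) = 9556*(1/46225) - 14544*(-1/34903) = 9556/46225 + 14544/34903 = 1005829468/1613391175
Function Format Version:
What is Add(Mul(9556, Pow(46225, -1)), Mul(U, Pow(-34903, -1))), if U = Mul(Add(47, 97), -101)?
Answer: Rational(1005829468, 1613391175) ≈ 0.62343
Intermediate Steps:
U = -14544 (U = Mul(144, -101) = -14544)
Add(Mul(9556, Pow(46225, -1)), Mul(U, Pow(-34903, -1))) = Add(Mul(9556, Pow(46225, -1)), Mul(-14544, Pow(-34903, -1))) = Add(Mul(9556, Rational(1, 46225)), Mul(-14544, Rational(-1, 34903))) = Add(Rational(9556, 46225), Rational(14544, 34903)) = Rational(1005829468, 1613391175)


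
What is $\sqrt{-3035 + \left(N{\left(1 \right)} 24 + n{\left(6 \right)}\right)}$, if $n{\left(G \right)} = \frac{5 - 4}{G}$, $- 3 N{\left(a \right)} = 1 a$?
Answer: $\frac{i \sqrt{109542}}{6} \approx 55.162 i$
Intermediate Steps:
$N{\left(a \right)} = - \frac{a}{3}$ ($N{\left(a \right)} = - \frac{1 a}{3} = - \frac{a}{3}$)
$n{\left(G \right)} = \frac{1}{G}$ ($n{\left(G \right)} = 1 \frac{1}{G} = \frac{1}{G}$)
$\sqrt{-3035 + \left(N{\left(1 \right)} 24 + n{\left(6 \right)}\right)} = \sqrt{-3035 + \left(\left(- \frac{1}{3}\right) 1 \cdot 24 + \frac{1}{6}\right)} = \sqrt{-3035 + \left(\left(- \frac{1}{3}\right) 24 + \frac{1}{6}\right)} = \sqrt{-3035 + \left(-8 + \frac{1}{6}\right)} = \sqrt{-3035 - \frac{47}{6}} = \sqrt{- \frac{18257}{6}} = \frac{i \sqrt{109542}}{6}$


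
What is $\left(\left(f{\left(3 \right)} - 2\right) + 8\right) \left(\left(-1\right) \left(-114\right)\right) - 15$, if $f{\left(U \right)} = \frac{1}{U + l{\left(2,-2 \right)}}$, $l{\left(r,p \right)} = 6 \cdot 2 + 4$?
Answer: $675$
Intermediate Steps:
$l{\left(r,p \right)} = 16$ ($l{\left(r,p \right)} = 12 + 4 = 16$)
$f{\left(U \right)} = \frac{1}{16 + U}$ ($f{\left(U \right)} = \frac{1}{U + 16} = \frac{1}{16 + U}$)
$\left(\left(f{\left(3 \right)} - 2\right) + 8\right) \left(\left(-1\right) \left(-114\right)\right) - 15 = \left(\left(\frac{1}{16 + 3} - 2\right) + 8\right) \left(\left(-1\right) \left(-114\right)\right) - 15 = \left(\left(\frac{1}{19} - 2\right) + 8\right) 114 - 15 = \left(- \frac{37}{19} + 8\right) 114 - 15 = \frac{115}{19} \cdot 114 - 15 = 690 - 15 = 675$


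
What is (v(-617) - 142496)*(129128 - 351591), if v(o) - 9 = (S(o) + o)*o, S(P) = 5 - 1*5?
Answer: -52991131526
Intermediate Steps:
S(P) = 0 (S(P) = 5 - 5 = 0)
v(o) = 9 + o**2 (v(o) = 9 + (0 + o)*o = 9 + o*o = 9 + o**2)
(v(-617) - 142496)*(129128 - 351591) = ((9 + (-617)**2) - 142496)*(129128 - 351591) = ((9 + 380689) - 142496)*(-222463) = (380698 - 142496)*(-222463) = 238202*(-222463) = -52991131526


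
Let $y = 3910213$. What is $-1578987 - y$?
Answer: $-5489200$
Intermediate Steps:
$-1578987 - y = -1578987 - 3910213 = -5489200$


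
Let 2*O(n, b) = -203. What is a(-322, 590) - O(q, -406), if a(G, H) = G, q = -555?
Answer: -441/2 ≈ -220.50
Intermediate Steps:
O(n, b) = -203/2 (O(n, b) = (½)*(-203) = -203/2)
a(-322, 590) - O(q, -406) = -322 - 1*(-203/2) = -322 + 203/2 = -441/2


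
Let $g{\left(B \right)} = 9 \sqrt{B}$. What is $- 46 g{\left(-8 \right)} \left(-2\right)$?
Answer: $1656 i \sqrt{2} \approx 2341.9 i$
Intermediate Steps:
$- 46 g{\left(-8 \right)} \left(-2\right) = - 46 \cdot 9 \sqrt{-8} \left(-2\right) = - 46 \cdot 9 \cdot 2 i \sqrt{2} \left(-2\right) = - 46 \cdot 18 i \sqrt{2} \left(-2\right) = - 828 i \sqrt{2} \left(-2\right) = 1656 i \sqrt{2}$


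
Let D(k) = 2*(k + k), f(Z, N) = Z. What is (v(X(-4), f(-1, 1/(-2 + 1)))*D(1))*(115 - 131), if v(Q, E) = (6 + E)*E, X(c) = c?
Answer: 320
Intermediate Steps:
D(k) = 4*k (D(k) = 2*(2*k) = 4*k)
v(Q, E) = E*(6 + E)
(v(X(-4), f(-1, 1/(-2 + 1)))*D(1))*(115 - 131) = ((-(6 - 1))*(4*1))*(115 - 131) = (-1*5*4)*(-16) = -5*4*(-16) = -20*(-16) = 320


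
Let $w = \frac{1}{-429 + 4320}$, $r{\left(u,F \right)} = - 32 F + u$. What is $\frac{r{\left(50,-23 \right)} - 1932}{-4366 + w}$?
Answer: $\frac{4459086}{16988105} \approx 0.26248$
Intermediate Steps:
$r{\left(u,F \right)} = u - 32 F$
$w = \frac{1}{3891} \approx 0.000257$
$\frac{r{\left(50,-23 \right)} - 1932}{-4366 + w} = \frac{\left(50 - -736\right) - 1932}{-4366 + \frac{1}{3891}} = \frac{\left(50 + 736\right) - 1932}{- \frac{16988105}{3891}} = \left(786 - 1932\right) \left(- \frac{3891}{16988105}\right) = \left(-1146\right) \left(- \frac{3891}{16988105}\right) = \frac{4459086}{16988105}$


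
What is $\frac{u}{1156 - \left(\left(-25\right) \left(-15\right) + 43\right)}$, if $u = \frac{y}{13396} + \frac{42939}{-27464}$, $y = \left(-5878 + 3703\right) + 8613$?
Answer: $- \frac{33199801}{22626326256} \approx -0.0014673$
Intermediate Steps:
$y = 6438$ ($y = -2175 + 8613 = 6438$)
$u = - \frac{99599403}{91976936}$ ($u = \frac{6438}{13396} + \frac{42939}{-27464} = 6438 \cdot \frac{1}{13396} + 42939 \left(- \frac{1}{27464}\right) = \frac{3219}{6698} - \frac{42939}{27464} = - \frac{99599403}{91976936} \approx -1.0829$)
$\frac{u}{1156 - \left(\left(-25\right) \left(-15\right) + 43\right)} = - \frac{99599403}{91976936 \left(1156 - \left(\left(-25\right) \left(-15\right) + 43\right)\right)} = - \frac{99599403}{91976936 \left(1156 - \left(375 + 43\right)\right)} = - \frac{99599403}{91976936 \left(1156 - 418\right)} = - \frac{99599403}{91976936 \cdot 738} = \left(- \frac{99599403}{91976936}\right) \frac{1}{738} = - \frac{33199801}{22626326256}$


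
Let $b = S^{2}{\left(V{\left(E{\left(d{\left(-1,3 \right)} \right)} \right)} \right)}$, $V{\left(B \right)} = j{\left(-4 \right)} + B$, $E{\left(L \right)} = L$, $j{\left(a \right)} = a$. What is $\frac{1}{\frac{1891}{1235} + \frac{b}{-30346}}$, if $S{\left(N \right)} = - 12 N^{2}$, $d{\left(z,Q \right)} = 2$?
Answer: $\frac{18738655}{27269423} \approx 0.68717$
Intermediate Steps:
$V{\left(B \right)} = -4 + B$
$b = 2304$ ($b = \left(- 12 \left(-4 + 2\right)^{2}\right)^{2} = \left(- 12 \left(-2\right)^{2}\right)^{2} = \left(\left(-12\right) 4\right)^{2} = \left(-48\right)^{2} = 2304$)
$\frac{1}{\frac{1891}{1235} + \frac{b}{-30346}} = \frac{1}{\frac{1891}{1235} + \frac{2304}{-30346}} = \frac{1}{1891 \cdot \frac{1}{1235} + 2304 \left(- \frac{1}{30346}\right)} = \frac{1}{\frac{1891}{1235} - \frac{1152}{15173}} = \frac{1}{\frac{27269423}{18738655}} = \frac{18738655}{27269423}$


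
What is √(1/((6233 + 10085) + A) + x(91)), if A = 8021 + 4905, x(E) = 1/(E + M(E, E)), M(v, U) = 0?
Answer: √19516604835/1330602 ≈ 0.10499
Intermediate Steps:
x(E) = 1/E (x(E) = 1/(E + 0) = 1/E)
A = 12926
√(1/((6233 + 10085) + A) + x(91)) = √(1/((6233 + 10085) + 12926) + 1/91) = √(1/(16318 + 12926) + 1/91) = √(1/29244 + 1/91) = √(29335/2661204) = √19516604835/1330602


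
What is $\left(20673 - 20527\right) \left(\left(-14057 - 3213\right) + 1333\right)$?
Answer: $-2326802$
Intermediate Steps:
$\left(20673 - 20527\right) \left(\left(-14057 - 3213\right) + 1333\right) = 146 \left(\left(-14057 - 3213\right) + 1333\right) = 146 \left(-17270 + 1333\right) = 146 \left(-15937\right) = -2326802$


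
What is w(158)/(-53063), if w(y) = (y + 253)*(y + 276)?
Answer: -178374/53063 ≈ -3.3615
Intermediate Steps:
w(y) = (253 + y)*(276 + y)
w(158)/(-53063) = (69828 + 158**2 + 529*158)/(-53063) = (69828 + 24964 + 83582)*(-1/53063) = 178374*(-1/53063) = -178374/53063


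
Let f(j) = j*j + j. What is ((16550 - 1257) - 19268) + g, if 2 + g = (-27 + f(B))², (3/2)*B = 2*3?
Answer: -3928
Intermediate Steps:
B = 4 (B = 2*(2*3)/3 = (⅔)*6 = 4)
f(j) = j + j² (f(j) = j² + j = j + j²)
g = 47 (g = -2 + (-27 + 4*(1 + 4))² = -2 + (-27 + 4*5)² = -2 + (-27 + 20)² = -2 + (-7)² = -2 + 49 = 47)
((16550 - 1257) - 19268) + g = ((16550 - 1257) - 19268) + 47 = (15293 - 19268) + 47 = -3975 + 47 = -3928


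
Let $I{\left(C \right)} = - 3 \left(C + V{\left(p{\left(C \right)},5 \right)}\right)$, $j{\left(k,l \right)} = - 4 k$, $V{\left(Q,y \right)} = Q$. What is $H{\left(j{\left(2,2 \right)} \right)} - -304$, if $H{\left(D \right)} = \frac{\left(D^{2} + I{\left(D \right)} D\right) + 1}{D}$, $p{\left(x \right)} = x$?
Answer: $\frac{2751}{8} \approx 343.88$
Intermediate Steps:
$I{\left(C \right)} = - 6 C$ ($I{\left(C \right)} = - 3 \left(C + C\right) = - 3 \cdot 2 C = - 6 C$)
$H{\left(D \right)} = \frac{1 - 5 D^{2}}{D}$ ($H{\left(D \right)} = \frac{\left(D^{2} + - 6 D D\right) + 1}{D} = \frac{\left(D^{2} - 6 D^{2}\right) + 1}{D} = \frac{- 5 D^{2} + 1}{D} = \frac{1 - 5 D^{2}}{D}$)
$H{\left(j{\left(2,2 \right)} \right)} - -304 = \left(\frac{1}{\left(-4\right) 2} - 5 \left(\left(-4\right) 2\right)\right) - -304 = \left(\frac{1}{-8} - -40\right) + 304 = \left(- \frac{1}{8} + 40\right) + 304 = \frac{319}{8} + 304 = \frac{2751}{8}$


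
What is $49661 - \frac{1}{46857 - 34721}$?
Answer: $\frac{602685895}{12136} \approx 49661.0$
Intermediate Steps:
$49661 - \frac{1}{46857 - 34721} = 49661 - \frac{1}{12136} = \frac{602685895}{12136}$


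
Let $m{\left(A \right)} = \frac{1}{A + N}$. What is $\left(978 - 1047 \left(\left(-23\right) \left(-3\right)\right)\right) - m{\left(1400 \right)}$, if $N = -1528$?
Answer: $- \frac{9121919}{128} \approx -71265.0$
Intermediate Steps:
$m{\left(A \right)} = \frac{1}{-1528 + A}$ ($m{\left(A \right)} = \frac{1}{A - 1528} = \frac{1}{-1528 + A}$)
$\left(978 - 1047 \left(\left(-23\right) \left(-3\right)\right)\right) - m{\left(1400 \right)} = \left(978 - 1047 \left(\left(-23\right) \left(-3\right)\right)\right) - \frac{1}{-1528 + 1400} = \left(978 - 72243\right) - \frac{1}{-128} = \left(978 - 72243\right) - - \frac{1}{128} = -71265 + \frac{1}{128} = - \frac{9121919}{128}$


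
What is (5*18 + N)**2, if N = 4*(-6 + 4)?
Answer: 6724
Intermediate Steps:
N = -8 (N = 4*(-2) = -8)
(5*18 + N)**2 = (5*18 - 8)**2 = (90 - 8)**2 = 82**2 = 6724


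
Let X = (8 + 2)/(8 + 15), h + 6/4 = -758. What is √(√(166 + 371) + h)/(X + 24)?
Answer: 23*√(-3038 + 4*√537)/1124 ≈ 1.1105*I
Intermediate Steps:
h = -1519/2 (h = -3/2 - 758 = -1519/2 ≈ -759.50)
X = 10/23 ≈ 0.43478
√(√(166 + 371) + h)/(X + 24) = √(√(166 + 371) - 1519/2)/(10/23 + 24) = √(√537 - 1519/2)/(562/23) = 23*√(-1519/2 + √537)/562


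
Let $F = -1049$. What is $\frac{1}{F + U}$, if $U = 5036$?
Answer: $\frac{1}{3987} \approx 0.00025081$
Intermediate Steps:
$\frac{1}{F + U} = \frac{1}{-1049 + 5036} = \frac{1}{3987}$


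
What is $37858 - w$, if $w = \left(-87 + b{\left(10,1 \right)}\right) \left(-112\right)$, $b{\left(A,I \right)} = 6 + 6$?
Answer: $29458$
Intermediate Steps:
$b{\left(A,I \right)} = 12$
$w = 8400$ ($w = \left(-87 + 12\right) \left(-112\right) = \left(-75\right) \left(-112\right) = 8400$)
$37858 - w = 37858 - 8400 = 29458$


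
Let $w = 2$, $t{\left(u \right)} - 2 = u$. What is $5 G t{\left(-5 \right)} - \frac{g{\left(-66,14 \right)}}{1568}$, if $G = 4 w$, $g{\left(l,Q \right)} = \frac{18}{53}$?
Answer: $- \frac{4986249}{41552} \approx -120.0$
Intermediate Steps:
$t{\left(u \right)} = 2 + u$
$g{\left(l,Q \right)} = \frac{18}{53}$ ($g{\left(l,Q \right)} = 18 \cdot \frac{1}{53} = \frac{18}{53}$)
$G = 8$ ($G = 4 \cdot 2 = 8$)
$5 G t{\left(-5 \right)} - \frac{g{\left(-66,14 \right)}}{1568} = 5 \cdot 8 \left(2 - 5\right) - \frac{18}{53 \cdot 1568} = 40 \left(-3\right) - \frac{18}{53} \cdot \frac{1}{1568} = -120 - \frac{9}{41552} = - \frac{4986249}{41552}$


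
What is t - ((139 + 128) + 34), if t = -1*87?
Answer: -388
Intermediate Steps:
t = -87
t - ((139 + 128) + 34) = -87 - ((139 + 128) + 34) = -87 - (267 + 34) = -87 - 1*301 = -87 - 301 = -388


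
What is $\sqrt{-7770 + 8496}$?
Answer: $11 \sqrt{6} \approx 26.944$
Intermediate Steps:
$\sqrt{-7770 + 8496} = \sqrt{726} = 11 \sqrt{6}$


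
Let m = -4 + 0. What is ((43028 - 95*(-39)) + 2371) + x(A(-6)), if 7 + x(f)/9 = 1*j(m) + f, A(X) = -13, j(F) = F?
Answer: 48888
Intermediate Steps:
m = -4
x(f) = -99 + 9*f (x(f) = -63 + 9*(1*(-4) + f) = -63 + 9*(-4 + f) = -63 + (-36 + 9*f) = -99 + 9*f)
((43028 - 95*(-39)) + 2371) + x(A(-6)) = ((43028 - 95*(-39)) + 2371) + (-99 + 9*(-13)) = ((43028 - 1*(-3705)) + 2371) + (-99 - 117) = ((43028 + 3705) + 2371) - 216 = (46733 + 2371) - 216 = 49104 - 216 = 48888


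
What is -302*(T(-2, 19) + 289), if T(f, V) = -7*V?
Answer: -47112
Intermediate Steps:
-302*(T(-2, 19) + 289) = -302*(-7*19 + 289) = -302*(-133 + 289) = -302*156 = -47112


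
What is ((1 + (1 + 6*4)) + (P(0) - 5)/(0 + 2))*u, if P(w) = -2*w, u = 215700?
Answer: 5068950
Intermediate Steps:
((1 + (1 + 6*4)) + (P(0) - 5)/(0 + 2))*u = ((1 + (1 + 6*4)) + (-2*0 - 5)/(0 + 2))*215700 = ((1 + (1 + 24)) + (0 - 5)/2)*215700 = ((1 + 25) - 5*1/2)*215700 = (26 - 5/2)*215700 = (47/2)*215700 = 5068950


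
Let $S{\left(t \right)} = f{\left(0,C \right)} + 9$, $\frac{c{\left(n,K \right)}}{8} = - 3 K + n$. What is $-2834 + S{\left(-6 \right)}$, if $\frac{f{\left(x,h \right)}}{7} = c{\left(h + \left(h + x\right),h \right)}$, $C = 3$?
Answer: $-2993$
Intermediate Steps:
$c{\left(n,K \right)} = - 24 K + 8 n$ ($c{\left(n,K \right)} = 8 \left(- 3 K + n\right) = 8 \left(n - 3 K\right) = - 24 K + 8 n$)
$f{\left(x,h \right)} = - 56 h + 56 x$ ($f{\left(x,h \right)} = 7 \left(- 24 h + 8 \left(h + \left(h + x\right)\right)\right) = 7 \left(- 24 h + 8 \left(x + 2 h\right)\right) = 7 \left(- 24 h + \left(8 x + 16 h\right)\right) = 7 \left(- 8 h + 8 x\right) = - 56 h + 56 x$)
$S{\left(t \right)} = -159$ ($S{\left(t \right)} = \left(\left(-56\right) 3 + 56 \cdot 0\right) + 9 = \left(-168 + 0\right) + 9 = -168 + 9 = -159$)
$-2834 + S{\left(-6 \right)} = -2834 - 159 = -2993$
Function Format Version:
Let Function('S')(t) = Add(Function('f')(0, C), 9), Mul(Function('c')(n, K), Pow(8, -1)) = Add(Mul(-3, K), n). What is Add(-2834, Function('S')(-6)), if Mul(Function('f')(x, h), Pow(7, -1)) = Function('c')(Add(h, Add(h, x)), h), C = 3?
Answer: -2993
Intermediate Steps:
Function('c')(n, K) = Add(Mul(-24, K), Mul(8, n)) (Function('c')(n, K) = Mul(8, Add(Mul(-3, K), n)) = Mul(8, Add(n, Mul(-3, K))) = Add(Mul(-24, K), Mul(8, n)))
Function('f')(x, h) = Add(Mul(-56, h), Mul(56, x)) (Function('f')(x, h) = Mul(7, Add(Mul(-24, h), Mul(8, Add(h, Add(h, x))))) = Mul(7, Add(Mul(-24, h), Mul(8, Add(x, Mul(2, h))))) = Mul(7, Add(Mul(-24, h), Add(Mul(8, x), Mul(16, h)))) = Mul(7, Add(Mul(-8, h), Mul(8, x))) = Add(Mul(-56, h), Mul(56, x)))
Function('S')(t) = -159 (Function('S')(t) = Add(Add(Mul(-56, 3), Mul(56, 0)), 9) = Add(Add(-168, 0), 9) = Add(-168, 9) = -159)
Add(-2834, Function('S')(-6)) = Add(-2834, -159) = -2993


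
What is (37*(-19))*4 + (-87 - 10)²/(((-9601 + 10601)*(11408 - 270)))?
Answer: -31320046591/11138000 ≈ -2812.0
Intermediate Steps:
(37*(-19))*4 + (-87 - 10)²/(((-9601 + 10601)*(11408 - 270))) = -703*4 + (-97)²/((1000*11138)) = -2812 + 9409/11138000 = -31320046591/11138000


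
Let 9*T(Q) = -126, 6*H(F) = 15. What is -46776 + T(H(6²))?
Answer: -46790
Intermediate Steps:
H(F) = 5/2 (H(F) = (⅙)*15 = 5/2)
T(Q) = -14 (T(Q) = (⅑)*(-126) = -14)
-46776 + T(H(6²)) = -46776 - 14 = -46790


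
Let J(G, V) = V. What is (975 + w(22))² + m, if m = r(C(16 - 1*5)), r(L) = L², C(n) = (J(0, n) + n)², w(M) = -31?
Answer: 1125392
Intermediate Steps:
C(n) = 4*n² (C(n) = (n + n)² = (2*n)² = 4*n²)
m = 234256 (m = (4*(16 - 1*5)²)² = (4*(16 - 5)²)² = (4*11²)² = (4*121)² = 484² = 234256)
(975 + w(22))² + m = (975 - 31)² + 234256 = 944² + 234256 = 891136 + 234256 = 1125392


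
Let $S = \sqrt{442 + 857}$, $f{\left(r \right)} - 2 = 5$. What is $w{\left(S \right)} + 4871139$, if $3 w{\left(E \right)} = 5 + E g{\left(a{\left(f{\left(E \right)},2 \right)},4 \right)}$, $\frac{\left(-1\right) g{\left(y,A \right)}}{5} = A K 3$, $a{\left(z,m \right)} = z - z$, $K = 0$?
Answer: $\frac{14613422}{3} \approx 4.8711 \cdot 10^{6}$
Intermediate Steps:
$f{\left(r \right)} = 7$ ($f{\left(r \right)} = 2 + 5 = 7$)
$a{\left(z,m \right)} = 0$
$S = \sqrt{1299} \approx 36.042$
$g{\left(y,A \right)} = 0$ ($g{\left(y,A \right)} = - 5 A 0 \cdot 3 = - 5 \cdot 0 \cdot 3 = \left(-5\right) 0 = 0$)
$w{\left(E \right)} = \frac{5}{3}$ ($w{\left(E \right)} = \frac{5 + E 0}{3} = \frac{5 + 0}{3} = \frac{1}{3} \cdot 5 = \frac{5}{3}$)
$w{\left(S \right)} + 4871139 = \frac{5}{3} + 4871139 = \frac{14613422}{3}$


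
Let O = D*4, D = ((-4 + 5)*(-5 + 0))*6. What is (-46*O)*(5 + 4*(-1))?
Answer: 5520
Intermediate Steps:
D = -30 (D = (1*(-5))*6 = -5*6 = -30)
O = -120 (O = -30*4 = -120)
(-46*O)*(5 + 4*(-1)) = (-46*(-120))*(5 + 4*(-1)) = 5520*(5 - 4) = 5520*1 = 5520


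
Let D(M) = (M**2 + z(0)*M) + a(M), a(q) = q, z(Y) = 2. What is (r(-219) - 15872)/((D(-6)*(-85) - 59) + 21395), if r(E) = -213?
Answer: -16085/19806 ≈ -0.81213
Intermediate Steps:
D(M) = M**2 + 3*M (D(M) = (M**2 + 2*M) + M = M**2 + 3*M)
(r(-219) - 15872)/((D(-6)*(-85) - 59) + 21395) = (-213 - 15872)/((-6*(3 - 6)*(-85) - 59) + 21395) = -16085/((-6*(-3)*(-85) - 59) + 21395) = -16085/((18*(-85) - 59) + 21395) = -16085/((-1530 - 59) + 21395) = -16085/(-1589 + 21395) = -16085/19806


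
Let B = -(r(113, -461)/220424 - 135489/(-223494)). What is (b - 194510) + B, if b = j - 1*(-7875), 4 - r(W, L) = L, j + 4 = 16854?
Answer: -1394037229426501/8210573576 ≈ -1.6979e+5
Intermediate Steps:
j = 16850 (j = -4 + 16854 = 16850)
r(W, L) = 4 - L
b = 24725 (b = 16850 - 1*(-7875) = 16850 + 7875 = 24725)
B = -4994825341/8210573576 (B = -((4 - 1*(-461))/220424 - 135489/(-223494)) = -((4 + 461)*(1/220424) - 135489*(-1/223494)) = -(465*(1/220424) + 45163/74498) = -(465/220424 + 45163/74498) = -1*4994825341/8210573576 = -4994825341/8210573576 ≈ -0.60834)
(b - 194510) + B = (24725 - 194510) - 4994825341/8210573576 = -169785 - 4994825341/8210573576 = -1394037229426501/8210573576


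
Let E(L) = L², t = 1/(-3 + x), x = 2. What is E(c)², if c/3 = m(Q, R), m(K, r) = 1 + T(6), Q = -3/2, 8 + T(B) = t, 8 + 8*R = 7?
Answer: 331776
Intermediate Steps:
R = -⅛ (R = -1 + (⅛)*7 = -1 + 7/8 = -⅛ ≈ -0.12500)
t = -1 (t = 1/(-3 + 2) = 1/(-1) = -1)
T(B) = -9 (T(B) = -8 - 1 = -9)
Q = -3/2 (Q = -3*½ = -3/2 ≈ -1.5000)
m(K, r) = -8 (m(K, r) = 1 - 9 = -8)
c = -24 (c = 3*(-8) = -24)
E(c)² = ((-24)²)² = 576² = 331776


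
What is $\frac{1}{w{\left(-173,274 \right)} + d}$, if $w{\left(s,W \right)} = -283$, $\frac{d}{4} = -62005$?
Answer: $- \frac{1}{248303} \approx -4.0273 \cdot 10^{-6}$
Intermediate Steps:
$d = -248020$ ($d = 4 \left(-62005\right) = -248020$)
$\frac{1}{w{\left(-173,274 \right)} + d} = \frac{1}{-283 - 248020} = \frac{1}{-248303} = - \frac{1}{248303}$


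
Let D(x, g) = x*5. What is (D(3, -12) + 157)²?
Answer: 29584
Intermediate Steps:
D(x, g) = 5*x
(D(3, -12) + 157)² = (5*3 + 157)² = (15 + 157)² = 172² = 29584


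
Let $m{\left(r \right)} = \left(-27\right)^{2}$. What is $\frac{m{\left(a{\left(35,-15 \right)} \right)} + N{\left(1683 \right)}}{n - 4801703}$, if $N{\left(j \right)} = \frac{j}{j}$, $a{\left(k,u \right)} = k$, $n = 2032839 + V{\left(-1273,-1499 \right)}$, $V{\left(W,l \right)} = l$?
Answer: $- \frac{730}{2770363} \approx -0.0002635$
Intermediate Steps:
$n = 2031340$ ($n = 2032839 - 1499 = 2031340$)
$m{\left(r \right)} = 729$
$N{\left(j \right)} = 1$
$\frac{m{\left(a{\left(35,-15 \right)} \right)} + N{\left(1683 \right)}}{n - 4801703} = \frac{729 + 1}{2031340 - 4801703} = \frac{730}{-2770363} = 730 \left(- \frac{1}{2770363}\right) = - \frac{730}{2770363}$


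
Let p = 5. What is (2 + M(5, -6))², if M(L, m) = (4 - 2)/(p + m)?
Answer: 0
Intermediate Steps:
M(L, m) = 2/(5 + m) (M(L, m) = (4 - 2)/(5 + m) = 2/(5 + m))
(2 + M(5, -6))² = (2 + 2/(5 - 6))² = (2 + 2/(-1))² = (2 + 2*(-1))² = (2 - 2)² = 0² = 0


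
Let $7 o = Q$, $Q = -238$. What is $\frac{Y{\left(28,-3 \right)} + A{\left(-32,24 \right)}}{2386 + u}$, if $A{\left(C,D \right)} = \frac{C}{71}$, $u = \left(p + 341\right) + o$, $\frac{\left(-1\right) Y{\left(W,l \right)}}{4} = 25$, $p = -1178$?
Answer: $- \frac{7132}{107565} \approx -0.066304$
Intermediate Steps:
$o = -34$ ($o = \frac{1}{7} \left(-238\right) = -34$)
$Y{\left(W,l \right)} = -100$ ($Y{\left(W,l \right)} = \left(-4\right) 25 = -100$)
$u = -871$ ($u = \left(-1178 + 341\right) - 34 = -837 - 34 = -871$)
$A{\left(C,D \right)} = \frac{C}{71}$ ($A{\left(C,D \right)} = C \frac{1}{71} = \frac{C}{71}$)
$\frac{Y{\left(28,-3 \right)} + A{\left(-32,24 \right)}}{2386 + u} = \frac{-100 + \frac{1}{71} \left(-32\right)}{2386 - 871} = \frac{-100 - \frac{32}{71}}{1515} = \left(- \frac{7132}{71}\right) \frac{1}{1515} = - \frac{7132}{107565}$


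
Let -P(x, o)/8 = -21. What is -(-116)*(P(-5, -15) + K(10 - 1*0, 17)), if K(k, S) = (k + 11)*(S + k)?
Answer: 85260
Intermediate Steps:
P(x, o) = 168 (P(x, o) = -8*(-21) = 168)
K(k, S) = (11 + k)*(S + k)
-(-116)*(P(-5, -15) + K(10 - 1*0, 17)) = -(-116)*(168 + ((10 - 1*0)² + 11*17 + 11*(10 - 1*0) + 17*(10 - 1*0))) = -(-116)*(168 + ((10 + 0)² + 187 + 11*(10 + 0) + 17*(10 + 0))) = -(-116)*(168 + (10² + 187 + 11*10 + 17*10)) = -(-116)*(168 + (100 + 187 + 110 + 170)) = -(-116)*(168 + 567) = -(-116)*735 = -1*(-85260) = 85260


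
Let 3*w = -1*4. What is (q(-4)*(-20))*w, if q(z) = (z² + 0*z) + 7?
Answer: 1840/3 ≈ 613.33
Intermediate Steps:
q(z) = 7 + z² (q(z) = (z² + 0) + 7 = z² + 7 = 7 + z²)
w = -4/3 (w = (-1*4)/3 = (⅓)*(-4) = -4/3 ≈ -1.3333)
(q(-4)*(-20))*w = ((7 + (-4)²)*(-20))*(-4/3) = ((7 + 16)*(-20))*(-4/3) = (23*(-20))*(-4/3) = -460*(-4/3) = 1840/3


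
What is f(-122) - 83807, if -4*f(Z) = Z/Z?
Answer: -335229/4 ≈ -83807.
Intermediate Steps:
f(Z) = -1/4 (f(Z) = -Z/(4*Z) = -1/4*1 = -1/4)
f(-122) - 83807 = -1/4 - 83807 = -335229/4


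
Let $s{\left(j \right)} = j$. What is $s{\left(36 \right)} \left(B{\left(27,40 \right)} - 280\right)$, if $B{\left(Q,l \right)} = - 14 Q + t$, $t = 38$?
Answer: $-22320$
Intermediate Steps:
$B{\left(Q,l \right)} = 38 - 14 Q$ ($B{\left(Q,l \right)} = - 14 Q + 38 = 38 - 14 Q$)
$s{\left(36 \right)} \left(B{\left(27,40 \right)} - 280\right) = 36 \left(\left(38 - 378\right) - 280\right) = 36 \left(-340 - 280\right) = 36 \left(-620\right) = -22320$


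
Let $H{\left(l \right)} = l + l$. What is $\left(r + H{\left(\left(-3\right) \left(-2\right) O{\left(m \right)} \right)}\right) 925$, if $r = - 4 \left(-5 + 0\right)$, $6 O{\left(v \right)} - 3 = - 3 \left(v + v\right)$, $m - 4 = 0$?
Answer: $-20350$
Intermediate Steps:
$m = 4$ ($m = 4 + 0 = 4$)
$O{\left(v \right)} = \frac{1}{2} - v$ ($O{\left(v \right)} = \frac{1}{2} + \frac{\left(-3\right) \left(v + v\right)}{6} = \frac{1}{2} + \frac{\left(-3\right) 2 v}{6} = \frac{1}{2} + \frac{\left(-6\right) v}{6} = \frac{1}{2} - v$)
$r = 20$ ($r = \left(-4\right) \left(-5\right) = 20$)
$H{\left(l \right)} = 2 l$
$\left(r + H{\left(\left(-3\right) \left(-2\right) O{\left(m \right)} \right)}\right) 925 = \left(20 + 2 \left(-3\right) \left(-2\right) \left(\frac{1}{2} - 4\right)\right) 925 = \left(20 + 2 \cdot 6 \left(\frac{1}{2} - 4\right)\right) 925 = \left(20 + 2 \cdot 6 \left(- \frac{7}{2}\right)\right) 925 = \left(20 + 2 \left(-21\right)\right) 925 = \left(20 - 42\right) 925 = \left(-22\right) 925 = -20350$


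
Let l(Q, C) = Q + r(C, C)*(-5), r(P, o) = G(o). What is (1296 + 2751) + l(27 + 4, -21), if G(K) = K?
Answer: 4183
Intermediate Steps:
r(P, o) = o
l(Q, C) = Q - 5*C (l(Q, C) = Q + C*(-5) = Q - 5*C)
(1296 + 2751) + l(27 + 4, -21) = (1296 + 2751) + ((27 + 4) - 5*(-21)) = 4047 + (31 + 105) = 4047 + 136 = 4183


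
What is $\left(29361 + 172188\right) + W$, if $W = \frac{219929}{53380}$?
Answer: $\frac{632876797}{3140} \approx 2.0155 \cdot 10^{5}$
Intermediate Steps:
$W = \frac{12937}{3140}$ ($W = 219929 \cdot \frac{1}{53380} = \frac{12937}{3140} \approx 4.1201$)
$\left(29361 + 172188\right) + W = \left(29361 + 172188\right) + \frac{12937}{3140} = 201549 + \frac{12937}{3140} = \frac{632876797}{3140}$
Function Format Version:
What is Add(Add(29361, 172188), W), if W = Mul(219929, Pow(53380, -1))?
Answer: Rational(632876797, 3140) ≈ 2.0155e+5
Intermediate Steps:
W = Rational(12937, 3140) (W = Mul(219929, Rational(1, 53380)) = Rational(12937, 3140) ≈ 4.1201)
Add(Add(29361, 172188), W) = Add(Add(29361, 172188), Rational(12937, 3140)) = Add(201549, Rational(12937, 3140)) = Rational(632876797, 3140)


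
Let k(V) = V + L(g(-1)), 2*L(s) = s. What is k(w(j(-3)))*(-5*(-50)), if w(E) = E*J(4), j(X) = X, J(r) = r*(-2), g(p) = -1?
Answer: 5875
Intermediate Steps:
J(r) = -2*r
L(s) = s/2
w(E) = -8*E (w(E) = E*(-2*4) = E*(-8) = -8*E)
k(V) = -1/2 + V (k(V) = V + (1/2)*(-1) = V - 1/2 = -1/2 + V)
k(w(j(-3)))*(-5*(-50)) = (-1/2 - 8*(-3))*(-5*(-50)) = (-1/2 + 24)*250 = (47/2)*250 = 5875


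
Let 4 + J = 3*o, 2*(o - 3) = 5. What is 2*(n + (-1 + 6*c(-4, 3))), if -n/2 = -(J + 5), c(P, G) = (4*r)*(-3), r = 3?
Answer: -364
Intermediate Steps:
o = 11/2 (o = 3 + (½)*5 = 3 + 5/2 = 11/2 ≈ 5.5000)
J = 25/2 (J = -4 + 3*(11/2) = -4 + 33/2 = 25/2 ≈ 12.500)
c(P, G) = -36 (c(P, G) = (4*3)*(-3) = 12*(-3) = -36)
n = 35 (n = -(-2)*(25/2 + 5) = -(-2)*35/2 = -2*(-35/2) = 35)
2*(n + (-1 + 6*c(-4, 3))) = 2*(35 + (-1 + 6*(-36))) = 2*(35 + (-1 - 216)) = 2*(35 - 217) = 2*(-182) = -364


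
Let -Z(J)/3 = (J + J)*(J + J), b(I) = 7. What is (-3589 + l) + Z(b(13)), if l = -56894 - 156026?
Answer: -217097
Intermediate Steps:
l = -212920
Z(J) = -12*J² (Z(J) = -3*(J + J)*(J + J) = -3*2*J*2*J = -12*J²)
(-3589 + l) + Z(b(13)) = (-3589 - 212920) - 12*7² = -216509 - 12*49 = -216509 - 588 = -217097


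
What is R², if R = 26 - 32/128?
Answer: 10609/16 ≈ 663.06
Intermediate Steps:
R = 103/4 (R = 26 - 32*1/128 = 26 - ¼ = 103/4 ≈ 25.750)
R² = (103/4)² = 10609/16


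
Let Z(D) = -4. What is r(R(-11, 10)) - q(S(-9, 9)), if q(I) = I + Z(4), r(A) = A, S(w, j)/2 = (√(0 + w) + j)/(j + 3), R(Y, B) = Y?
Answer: -17/2 - I/2 ≈ -8.5 - 0.5*I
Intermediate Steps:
S(w, j) = 2*(j + √w)/(3 + j) (S(w, j) = 2*((√(0 + w) + j)/(j + 3)) = 2*((√w + j)/(3 + j)) = 2*((j + √w)/(3 + j)) = 2*(j + √w)/(3 + j))
q(I) = -4 + I (q(I) = I - 4 = -4 + I)
r(R(-11, 10)) - q(S(-9, 9)) = -11 - (-4 + 2*(9 + √(-9))/(3 + 9)) = -11 - (-4 + 2*(9 + 3*I)/12) = -11 - (-4 + 2*(1/12)*(9 + 3*I)) = -11 - (-4 + (3/2 + I/2)) = -11 - (-5/2 + I/2) = -11 + (5/2 - I/2) = -17/2 - I/2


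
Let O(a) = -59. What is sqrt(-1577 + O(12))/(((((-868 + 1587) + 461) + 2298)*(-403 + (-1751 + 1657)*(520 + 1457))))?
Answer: -I*sqrt(409)/323873099 ≈ -6.2443e-8*I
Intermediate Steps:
sqrt(-1577 + O(12))/(((((-868 + 1587) + 461) + 2298)*(-403 + (-1751 + 1657)*(520 + 1457)))) = sqrt(-1577 - 59)/(((((-868 + 1587) + 461) + 2298)*(-403 + (-1751 + 1657)*(520 + 1457)))) = sqrt(-1636)/((((719 + 461) + 2298)*(-403 - 94*1977))) = (2*I*sqrt(409))/(((1180 + 2298)*(-403 - 185838))) = (2*I*sqrt(409))/((3478*(-186241))) = (2*I*sqrt(409))/(-647746198) = (2*I*sqrt(409))*(-1/647746198) = -I*sqrt(409)/323873099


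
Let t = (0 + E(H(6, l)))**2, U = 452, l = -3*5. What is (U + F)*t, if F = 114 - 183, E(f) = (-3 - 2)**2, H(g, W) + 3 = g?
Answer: 239375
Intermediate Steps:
l = -15
H(g, W) = -3 + g
E(f) = 25 (E(f) = (-5)**2 = 25)
F = -69
t = 625 (t = (0 + 25)**2 = 25**2 = 625)
(U + F)*t = (452 - 69)*625 = 383*625 = 239375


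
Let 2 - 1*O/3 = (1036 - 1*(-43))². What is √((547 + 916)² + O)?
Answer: 2*I*√338087 ≈ 1162.9*I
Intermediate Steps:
O = -3492717 (O = 6 - 3*(1036 - 1*(-43))² = 6 - 3*(1036 + 43)² = 6 - 3*1079² = 6 - 3*1164241 = 6 - 3492723 = -3492717)
√((547 + 916)² + O) = √((547 + 916)² - 3492717) = √(1463² - 3492717) = √(2140369 - 3492717) = √(-1352348) = 2*I*√338087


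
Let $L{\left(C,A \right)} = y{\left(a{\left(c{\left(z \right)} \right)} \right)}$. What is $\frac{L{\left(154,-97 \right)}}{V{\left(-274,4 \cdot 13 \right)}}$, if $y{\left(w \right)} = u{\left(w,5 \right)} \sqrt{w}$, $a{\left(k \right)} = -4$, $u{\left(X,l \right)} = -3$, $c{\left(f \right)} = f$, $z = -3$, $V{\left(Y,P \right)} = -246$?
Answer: $\frac{i}{41} \approx 0.02439 i$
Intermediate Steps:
$y{\left(w \right)} = - 3 \sqrt{w}$
$L{\left(C,A \right)} = - 6 i$ ($L{\left(C,A \right)} = - 3 \sqrt{-4} = - 3 \cdot 2 i = - 6 i$)
$\frac{L{\left(154,-97 \right)}}{V{\left(-274,4 \cdot 13 \right)}} = \frac{\left(-6\right) i}{-246} = - 6 i \left(- \frac{1}{246}\right) = \frac{i}{41}$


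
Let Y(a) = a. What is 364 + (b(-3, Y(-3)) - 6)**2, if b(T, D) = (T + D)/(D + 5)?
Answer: 445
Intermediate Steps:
b(T, D) = (D + T)/(5 + D)
364 + (b(-3, Y(-3)) - 6)**2 = 364 + ((-3 - 3)/(5 - 3) - 6)**2 = 364 + (-6/2 - 6)**2 = 364 + ((1/2)*(-6) - 6)**2 = 364 + (-3 - 6)**2 = 364 + (-9)**2 = 364 + 81 = 445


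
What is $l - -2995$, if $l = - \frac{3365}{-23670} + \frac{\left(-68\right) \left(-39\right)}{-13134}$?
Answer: $\frac{31035745139}{10362726} \approx 2994.9$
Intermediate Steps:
$l = - \frac{619231}{10362726}$ ($l = \left(-3365\right) \left(- \frac{1}{23670}\right) + 2652 \left(- \frac{1}{13134}\right) = \frac{673}{4734} - \frac{442}{2189} = - \frac{619231}{10362726} \approx -0.059756$)
$l - -2995 = - \frac{619231}{10362726} - -2995 = - \frac{619231}{10362726} + 2995 = \frac{31035745139}{10362726}$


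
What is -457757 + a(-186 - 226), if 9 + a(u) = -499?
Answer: -458265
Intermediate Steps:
a(u) = -508 (a(u) = -9 - 499 = -508)
-457757 + a(-186 - 226) = -457757 - 508 = -458265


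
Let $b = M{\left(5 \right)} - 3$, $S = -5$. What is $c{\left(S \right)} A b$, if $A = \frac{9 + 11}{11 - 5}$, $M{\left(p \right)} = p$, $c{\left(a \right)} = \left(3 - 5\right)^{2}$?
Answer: $\frac{80}{3} \approx 26.667$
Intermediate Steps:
$c{\left(a \right)} = 4$ ($c{\left(a \right)} = \left(-2\right)^{2} = 4$)
$A = \frac{10}{3}$ ($A = \frac{20}{11 - 5} = \frac{20}{6} = 20 \cdot \frac{1}{6} = \frac{10}{3} \approx 3.3333$)
$b = 2$ ($b = 5 - 3 = 2$)
$c{\left(S \right)} A b = 4 \cdot \frac{10}{3} \cdot 2 = \frac{40}{3} \cdot 2 = \frac{80}{3}$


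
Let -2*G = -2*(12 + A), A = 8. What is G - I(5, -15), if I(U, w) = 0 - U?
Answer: 25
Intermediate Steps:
I(U, w) = -U
G = 20 (G = -(-1)*(12 + 8) = -(-1)*20 = -½*(-40) = 20)
G - I(5, -15) = 20 - (-1)*5 = 20 - 1*(-5) = 20 + 5 = 25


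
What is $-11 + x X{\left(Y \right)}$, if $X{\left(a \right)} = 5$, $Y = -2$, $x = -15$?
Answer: $-86$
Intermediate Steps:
$-11 + x X{\left(Y \right)} = -11 - 75 = -86$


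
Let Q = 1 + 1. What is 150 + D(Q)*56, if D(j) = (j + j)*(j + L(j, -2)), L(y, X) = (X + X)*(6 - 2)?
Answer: -2986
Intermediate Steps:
Q = 2
L(y, X) = 8*X (L(y, X) = (2*X)*4 = 8*X)
D(j) = 2*j*(-16 + j) (D(j) = (j + j)*(j + 8*(-2)) = (2*j)*(j - 16) = (2*j)*(-16 + j) = 2*j*(-16 + j))
150 + D(Q)*56 = 150 + (2*2*(-16 + 2))*56 = 150 + (2*2*(-14))*56 = 150 - 56*56 = 150 - 3136 = -2986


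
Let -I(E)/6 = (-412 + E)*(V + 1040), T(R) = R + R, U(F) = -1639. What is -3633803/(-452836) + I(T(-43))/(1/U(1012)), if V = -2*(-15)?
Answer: -2372926406266837/452836 ≈ -5.2401e+9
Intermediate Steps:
V = 30
T(R) = 2*R
I(E) = 2645040 - 6420*E (I(E) = -6*(-412 + E)*(30 + 1040) = -6*(-412 + E)*1070 = -6*(-440840 + 1070*E) = 2645040 - 6420*E)
-3633803/(-452836) + I(T(-43))/(1/U(1012)) = -3633803/(-452836) + (2645040 - 12840*(-43))/(1/(-1639)) = -3633803*(-1/452836) + (2645040 - 6420*(-86))/(-1/1639) = 3633803/452836 + (2645040 + 552120)*(-1639) = 3633803/452836 + 3197160*(-1639) = 3633803/452836 - 5240145240 = -2372926406266837/452836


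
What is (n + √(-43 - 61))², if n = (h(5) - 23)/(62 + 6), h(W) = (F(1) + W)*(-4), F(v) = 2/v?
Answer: (3 - 8*I*√26)²/16 ≈ -103.44 - 15.297*I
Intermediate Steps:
h(W) = -8 - 4*W (h(W) = (2/1 + W)*(-4) = (2*1 + W)*(-4) = (2 + W)*(-4) = -8 - 4*W)
n = -¾ (n = ((-8 - 4*5) - 23)/(62 + 6) = ((-8 - 20) - 23)/68 = (-28 - 23)*(1/68) = -51*1/68 = -¾ ≈ -0.75000)
(n + √(-43 - 61))² = (-¾ + √(-43 - 61))² = (-¾ + √(-104))² = (-¾ + 2*I*√26)²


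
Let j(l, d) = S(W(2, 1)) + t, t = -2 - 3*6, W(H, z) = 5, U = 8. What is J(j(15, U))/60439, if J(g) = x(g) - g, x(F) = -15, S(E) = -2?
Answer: 7/60439 ≈ 0.00011582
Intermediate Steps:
t = -20 (t = -2 - 18 = -20)
j(l, d) = -22 (j(l, d) = -2 - 20 = -22)
J(g) = -15 - g
J(j(15, U))/60439 = (-15 - 1*(-22))/60439 = (-15 + 22)*(1/60439) = 7*(1/60439) = 7/60439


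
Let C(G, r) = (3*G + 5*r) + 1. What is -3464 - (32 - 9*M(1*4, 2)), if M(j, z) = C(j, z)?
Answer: -3289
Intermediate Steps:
C(G, r) = 1 + 3*G + 5*r
M(j, z) = 1 + 3*j + 5*z
-3464 - (32 - 9*M(1*4, 2)) = -3464 - (32 - 9*(1 + 3*(1*4) + 5*2)) = -3464 - (32 - 9*(1 + 3*4 + 10)) = -3464 - (32 - 9*(1 + 12 + 10)) = -3464 - (32 - 9*23) = -3464 - (32 - 207) = -3464 - 1*(-175) = -3464 + 175 = -3289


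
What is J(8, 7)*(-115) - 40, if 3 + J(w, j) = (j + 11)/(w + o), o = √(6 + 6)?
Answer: -175/13 + 1035*√3/13 ≈ 124.44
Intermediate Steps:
o = 2*√3 (o = √12 = 2*√3 ≈ 3.4641)
J(w, j) = -3 + (11 + j)/(w + 2*√3) (J(w, j) = -3 + (j + 11)/(w + 2*√3) = -3 + (11 + j)/(w + 2*√3))
J(8, 7)*(-115) - 40 = ((11 + 7 - 6*√3 - 3*8)/(8 + 2*√3))*(-115) - 40 = ((11 + 7 - 6*√3 - 24)/(8 + 2*√3))*(-115) - 40 = ((-6 - 6*√3)/(8 + 2*√3))*(-115) - 40 = -115*(-6 - 6*√3)/(8 + 2*√3) - 40 = -40 - 115*(-6 - 6*√3)/(8 + 2*√3)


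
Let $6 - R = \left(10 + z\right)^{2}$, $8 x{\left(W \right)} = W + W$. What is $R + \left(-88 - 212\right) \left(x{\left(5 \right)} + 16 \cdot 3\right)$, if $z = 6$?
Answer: $-15025$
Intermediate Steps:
$x{\left(W \right)} = \frac{W}{4}$ ($x{\left(W \right)} = \frac{W + W}{8} = \frac{2 W}{8} = \frac{W}{4}$)
$R = -250$ ($R = 6 - \left(10 + 6\right)^{2} = 6 - 16^{2} = 6 - 256 = -250$)
$R + \left(-88 - 212\right) \left(x{\left(5 \right)} + 16 \cdot 3\right) = -250 + \left(-88 - 212\right) \left(\frac{1}{4} \cdot 5 + 16 \cdot 3\right) = -250 - 300 \left(\frac{5}{4} + 48\right) = -250 - 14775 = -15025$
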